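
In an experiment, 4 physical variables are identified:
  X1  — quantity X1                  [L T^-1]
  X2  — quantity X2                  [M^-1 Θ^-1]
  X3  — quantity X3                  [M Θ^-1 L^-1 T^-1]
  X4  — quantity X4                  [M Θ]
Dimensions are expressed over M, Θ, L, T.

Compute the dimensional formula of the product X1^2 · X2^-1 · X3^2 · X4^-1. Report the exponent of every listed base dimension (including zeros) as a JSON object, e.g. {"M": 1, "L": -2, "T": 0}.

Write exponents as rows M,Θ,L,T / cols X1,X2,X3,X4:
  M: [ 0 -1  1  1]
  Θ: [ 0 -1 -1  1]
  L: [ 1  0 -1  0]
  T: [-1  0 -1  0]
  [M]: (2)·0+(-1)·-1+(2)·1+(-1)·1 = 2
  [Θ]: (2)·0+(-1)·-1+(2)·-1+(-1)·1 = -2
  [L]: (2)·1+(-1)·0+(2)·-1+(-1)·0 = 0
  [T]: (2)·-1+(-1)·0+(2)·-1+(-1)·0 = -4
⇒ M^2 Θ^-2 T^-4

{"M": 2, "Θ": -2, "L": 0, "T": -4}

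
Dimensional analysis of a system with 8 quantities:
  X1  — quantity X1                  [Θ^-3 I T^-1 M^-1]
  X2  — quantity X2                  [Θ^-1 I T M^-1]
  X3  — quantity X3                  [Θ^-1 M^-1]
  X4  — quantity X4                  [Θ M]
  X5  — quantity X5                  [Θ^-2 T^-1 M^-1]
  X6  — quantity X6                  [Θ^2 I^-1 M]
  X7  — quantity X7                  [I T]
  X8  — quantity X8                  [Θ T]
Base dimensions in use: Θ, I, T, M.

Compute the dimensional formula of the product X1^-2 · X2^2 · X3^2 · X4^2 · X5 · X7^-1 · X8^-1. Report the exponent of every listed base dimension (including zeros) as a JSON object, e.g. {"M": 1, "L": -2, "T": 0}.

{"Θ": 1, "I": -1, "T": 1, "M": -1}

Exponent matrix [Θ,I,T,M] × [X1,X2,X3,X4,X5,X6,X7,X8]:
  Θ: [-3 -1 -1  1 -2  2  0  1]
  I: [ 1  1  0  0  0 -1  1  0]
  T: [-1  1  0  0 -1  0  1  1]
  M: [-1 -1 -1  1 -1  1  0  0]
  [Θ]: (-2)·-3+(2)·-1+(2)·-1+(2)·1+(1)·-2+(-1)·0+(-1)·1 = 1
  [I]: (-2)·1+(2)·1+(2)·0+(2)·0+(1)·0+(-1)·1+(-1)·0 = -1
  [T]: (-2)·-1+(2)·1+(2)·0+(2)·0+(1)·-1+(-1)·1+(-1)·1 = 1
  [M]: (-2)·-1+(2)·-1+(2)·-1+(2)·1+(1)·-1+(-1)·0+(-1)·0 = -1
⇒ Θ I^-1 T M^-1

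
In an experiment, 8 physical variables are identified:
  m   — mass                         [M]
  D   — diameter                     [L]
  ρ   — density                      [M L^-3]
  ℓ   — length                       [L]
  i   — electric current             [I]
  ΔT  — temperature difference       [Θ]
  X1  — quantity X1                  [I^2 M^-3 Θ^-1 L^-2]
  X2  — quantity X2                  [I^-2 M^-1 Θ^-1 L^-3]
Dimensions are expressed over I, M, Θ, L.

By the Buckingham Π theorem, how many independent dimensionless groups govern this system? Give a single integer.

4

Dimensional matrix (I×M×Θ×L by m×D×ρ×ℓ×i×ΔT×X1×X2):
  I: [ 0  0  0  0  1  0  2 -2]
  M: [ 1  0  1  0  0  0 -3 -1]
  Θ: [ 0  0  0  0  0  1 -1 -1]
  L: [ 0  1 -3  1  0  0 -2 -3]
Echelon form has 4 nonzero rows (pivots: m,D,i,ΔT)
8 vars − rank 4 = 4 Π groups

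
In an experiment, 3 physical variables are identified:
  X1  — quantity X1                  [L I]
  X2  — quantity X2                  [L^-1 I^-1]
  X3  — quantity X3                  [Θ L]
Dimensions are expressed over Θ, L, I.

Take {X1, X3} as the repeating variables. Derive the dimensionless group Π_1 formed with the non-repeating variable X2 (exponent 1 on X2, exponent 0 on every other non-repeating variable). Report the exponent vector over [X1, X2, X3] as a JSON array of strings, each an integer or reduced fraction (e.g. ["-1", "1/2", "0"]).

Write exponents as rows Θ,L,I / cols X1,X2,X3:
  Θ: [ 0  0  1]
  L: [ 1 -1  1]
  I: [ 1 -1  0]
Echelon form has 2 nonzero rows (pivots: X1,X3)
Repeat: X1,X3; free: X2
RREF:
  r0: [   1   -1    0]
  r1: [   0    0    1]
  r2: [   0    0    0]
Fix exponent of X2 at 1; solve each RREF row for its pivot's exponent:
  r0: exp(X1) + (-1)·1 = 0 ⇒ exp(X1) = 1
  r1: exp(X3) + (0)·1 = 0 ⇒ exp(X3) = 0
Π_1 = X1 · X2

["1", "1", "0"]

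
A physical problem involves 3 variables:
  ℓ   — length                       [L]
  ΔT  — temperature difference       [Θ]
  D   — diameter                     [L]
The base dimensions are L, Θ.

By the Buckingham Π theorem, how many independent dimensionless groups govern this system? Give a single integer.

Exponent matrix [L,Θ] × [ℓ,ΔT,D]:
  L: [ 1  0  1]
  Θ: [ 0  1  0]
Row reduction gives pivot columns ℓ,ΔT; rank = 2
3 vars − rank 2 = 1 Π group

1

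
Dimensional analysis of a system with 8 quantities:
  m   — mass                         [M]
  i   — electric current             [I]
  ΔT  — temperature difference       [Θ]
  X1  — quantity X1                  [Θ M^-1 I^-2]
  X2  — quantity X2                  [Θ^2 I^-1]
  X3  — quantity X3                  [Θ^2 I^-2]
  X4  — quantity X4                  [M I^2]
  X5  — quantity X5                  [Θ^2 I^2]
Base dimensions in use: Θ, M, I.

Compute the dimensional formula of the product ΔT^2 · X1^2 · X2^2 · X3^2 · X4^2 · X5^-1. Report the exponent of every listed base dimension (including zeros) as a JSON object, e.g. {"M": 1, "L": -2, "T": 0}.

{"Θ": 10, "M": 0, "I": -8}

Write exponents as rows Θ,M,I / cols m,i,ΔT,X1,X2,X3,X4,X5:
  Θ: [ 0  0  1  1  2  2  0  2]
  M: [ 1  0  0 -1  0  0  1  0]
  I: [ 0  1  0 -2 -1 -2  2  2]
  [Θ]: (2)·1+(2)·1+(2)·2+(2)·2+(2)·0+(-1)·2 = 10
  [M]: (2)·0+(2)·-1+(2)·0+(2)·0+(2)·1+(-1)·0 = 0
  [I]: (2)·0+(2)·-2+(2)·-1+(2)·-2+(2)·2+(-1)·2 = -8
⇒ Θ^10 I^-8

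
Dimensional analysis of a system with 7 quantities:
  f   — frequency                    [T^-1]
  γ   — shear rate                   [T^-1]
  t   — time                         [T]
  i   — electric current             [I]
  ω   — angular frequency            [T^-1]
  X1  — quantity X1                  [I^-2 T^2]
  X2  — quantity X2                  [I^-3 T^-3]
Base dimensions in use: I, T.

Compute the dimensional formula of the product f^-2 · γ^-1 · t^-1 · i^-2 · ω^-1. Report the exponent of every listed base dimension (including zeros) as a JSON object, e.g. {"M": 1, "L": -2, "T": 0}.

{"I": -2, "T": 3}

Write exponents as rows I,T / cols f,γ,t,i,ω,X1,X2:
  I: [ 0  0  0  1  0 -2 -3]
  T: [-1 -1  1  0 -1  2 -3]
  [I]: (-2)·0+(-1)·0+(-1)·0+(-2)·1+(-1)·0 = -2
  [T]: (-2)·-1+(-1)·-1+(-1)·1+(-2)·0+(-1)·-1 = 3
⇒ I^-2 T^3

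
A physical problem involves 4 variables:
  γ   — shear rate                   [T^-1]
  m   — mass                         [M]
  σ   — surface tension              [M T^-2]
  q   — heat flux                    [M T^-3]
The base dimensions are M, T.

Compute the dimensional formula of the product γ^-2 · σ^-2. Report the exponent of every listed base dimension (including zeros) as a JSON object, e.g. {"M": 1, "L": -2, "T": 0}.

{"M": -2, "T": 6}

Dimensional matrix (M×T by γ×m×σ×q):
  M: [ 0  1  1  1]
  T: [-1  0 -2 -3]
  [M]: (-2)·0+(-2)·1 = -2
  [T]: (-2)·-1+(-2)·-2 = 6
⇒ M^-2 T^6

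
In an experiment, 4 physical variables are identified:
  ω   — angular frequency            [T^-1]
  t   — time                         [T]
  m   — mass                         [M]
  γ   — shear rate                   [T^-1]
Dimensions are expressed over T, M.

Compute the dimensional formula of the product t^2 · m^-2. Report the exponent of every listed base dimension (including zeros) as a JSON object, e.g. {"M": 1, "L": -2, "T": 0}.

Dimensional matrix (T×M by ω×t×m×γ):
  T: [-1  1  0 -1]
  M: [ 0  0  1  0]
  [T]: (2)·1+(-2)·0 = 2
  [M]: (2)·0+(-2)·1 = -2
⇒ T^2 M^-2

{"T": 2, "M": -2}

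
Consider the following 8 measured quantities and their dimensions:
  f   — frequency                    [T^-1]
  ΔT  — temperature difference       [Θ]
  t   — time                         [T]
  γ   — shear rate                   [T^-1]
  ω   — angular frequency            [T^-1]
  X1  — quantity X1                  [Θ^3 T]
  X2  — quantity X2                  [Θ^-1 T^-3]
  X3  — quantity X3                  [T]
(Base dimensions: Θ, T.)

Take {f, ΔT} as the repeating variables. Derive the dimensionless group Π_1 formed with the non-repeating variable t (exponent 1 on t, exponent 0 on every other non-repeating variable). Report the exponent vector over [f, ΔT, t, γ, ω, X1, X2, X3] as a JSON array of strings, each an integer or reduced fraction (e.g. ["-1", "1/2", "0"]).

["1", "0", "1", "0", "0", "0", "0", "0"]

Exponent matrix [Θ,T] × [f,ΔT,t,γ,ω,X1,X2,X3]:
  Θ: [ 0  1  0  0  0  3 -1  0]
  T: [-1  0  1 -1 -1  1 -3  1]
RREF → pivots at {f,ΔT} ⇒ r = 2
Pivot set = {f,ΔT}, free = {t,γ,ω,X1,X2,X3}
RREF:
  r0: [   1    0   -1    1    1   -1    3   -1]
  r1: [   0    1    0    0    0    3   -1    0]
Fix exponent of t at 1, γ at 0, ω at 0, X1 at 0, X2 at 0, X3 at 0; solve each RREF row for its pivot's exponent:
  r0: exp(f) + (-1)·1 = 0 ⇒ exp(f) = 1
  r1: exp(ΔT) + (0)·1 = 0 ⇒ exp(ΔT) = 0
Π_1 = f · t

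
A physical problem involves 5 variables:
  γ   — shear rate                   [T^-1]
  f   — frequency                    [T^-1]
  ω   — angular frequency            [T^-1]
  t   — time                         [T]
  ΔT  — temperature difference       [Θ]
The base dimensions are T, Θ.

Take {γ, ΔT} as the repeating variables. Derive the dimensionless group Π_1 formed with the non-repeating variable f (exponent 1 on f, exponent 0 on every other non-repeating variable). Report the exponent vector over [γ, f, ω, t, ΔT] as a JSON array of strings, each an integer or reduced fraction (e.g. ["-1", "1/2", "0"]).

["-1", "1", "0", "0", "0"]

Exponent matrix [T,Θ] × [γ,f,ω,t,ΔT]:
  T: [-1 -1 -1  1  0]
  Θ: [ 0  0  0  0  1]
RREF → pivots at {γ,ΔT} ⇒ r = 2
Pivot set = {γ,ΔT}, free = {f,ω,t}
RREF:
  r0: [   1    1    1   -1    0]
  r1: [   0    0    0    0    1]
Fix exponent of f at 1, ω at 0, t at 0; solve each RREF row for its pivot's exponent:
  r0: exp(γ) + (1)·1 = 0 ⇒ exp(γ) = -1
  r1: exp(ΔT) + (0)·1 = 0 ⇒ exp(ΔT) = 0
Π_1 = γ^-1 · f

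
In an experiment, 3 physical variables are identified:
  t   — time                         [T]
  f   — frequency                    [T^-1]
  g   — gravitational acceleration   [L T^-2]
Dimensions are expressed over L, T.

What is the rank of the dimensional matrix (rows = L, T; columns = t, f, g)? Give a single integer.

Write exponents as rows L,T / cols t,f,g:
  L: [ 0  0  1]
  T: [ 1 -1 -2]
Row reduction gives pivot columns t,g; rank = 2

2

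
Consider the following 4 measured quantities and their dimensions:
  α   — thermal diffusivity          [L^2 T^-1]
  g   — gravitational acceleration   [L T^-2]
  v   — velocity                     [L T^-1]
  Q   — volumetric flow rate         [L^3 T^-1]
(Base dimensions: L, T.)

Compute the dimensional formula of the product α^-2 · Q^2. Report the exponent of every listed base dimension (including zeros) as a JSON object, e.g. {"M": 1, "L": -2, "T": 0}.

{"L": 2, "T": 0}

Dimensional matrix (L×T by α×g×v×Q):
  L: [ 2  1  1  3]
  T: [-1 -2 -1 -1]
  [L]: (-2)·2+(2)·3 = 2
  [T]: (-2)·-1+(2)·-1 = 0
⇒ L^2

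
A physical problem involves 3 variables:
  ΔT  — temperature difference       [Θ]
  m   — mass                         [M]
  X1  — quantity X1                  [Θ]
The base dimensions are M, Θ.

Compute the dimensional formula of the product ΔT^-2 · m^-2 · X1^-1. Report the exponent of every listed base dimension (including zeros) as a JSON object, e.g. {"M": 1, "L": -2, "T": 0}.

{"M": -2, "Θ": -3}

Exponent matrix [M,Θ] × [ΔT,m,X1]:
  M: [ 0  1  0]
  Θ: [ 1  0  1]
  [M]: (-2)·0+(-2)·1+(-1)·0 = -2
  [Θ]: (-2)·1+(-2)·0+(-1)·1 = -3
⇒ M^-2 Θ^-3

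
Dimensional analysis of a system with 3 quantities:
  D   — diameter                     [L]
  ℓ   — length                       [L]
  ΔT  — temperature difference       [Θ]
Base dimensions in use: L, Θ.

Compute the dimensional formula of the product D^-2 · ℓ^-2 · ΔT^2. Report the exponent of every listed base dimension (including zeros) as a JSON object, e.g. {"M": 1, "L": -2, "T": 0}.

{"L": -4, "Θ": 2}

Exponent matrix [L,Θ] × [D,ℓ,ΔT]:
  L: [ 1  1  0]
  Θ: [ 0  0  1]
  [L]: (-2)·1+(-2)·1+(2)·0 = -4
  [Θ]: (-2)·0+(-2)·0+(2)·1 = 2
⇒ L^-4 Θ^2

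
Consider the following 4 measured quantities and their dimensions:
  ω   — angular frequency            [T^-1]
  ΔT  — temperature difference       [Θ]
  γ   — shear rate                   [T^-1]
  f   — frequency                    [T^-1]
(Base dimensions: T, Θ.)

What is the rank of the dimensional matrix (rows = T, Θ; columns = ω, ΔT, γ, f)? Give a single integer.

Exponent matrix [T,Θ] × [ω,ΔT,γ,f]:
  T: [-1  0 -1 -1]
  Θ: [ 0  1  0  0]
RREF → pivots at {ω,ΔT} ⇒ r = 2

2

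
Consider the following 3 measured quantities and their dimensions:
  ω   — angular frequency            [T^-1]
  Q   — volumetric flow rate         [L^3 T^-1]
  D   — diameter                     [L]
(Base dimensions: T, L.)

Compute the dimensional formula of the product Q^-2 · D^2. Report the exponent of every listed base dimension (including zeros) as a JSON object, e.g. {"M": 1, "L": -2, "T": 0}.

{"T": 2, "L": -4}

Exponent matrix [T,L] × [ω,Q,D]:
  T: [-1 -1  0]
  L: [ 0  3  1]
  [T]: (-2)·-1+(2)·0 = 2
  [L]: (-2)·3+(2)·1 = -4
⇒ T^2 L^-4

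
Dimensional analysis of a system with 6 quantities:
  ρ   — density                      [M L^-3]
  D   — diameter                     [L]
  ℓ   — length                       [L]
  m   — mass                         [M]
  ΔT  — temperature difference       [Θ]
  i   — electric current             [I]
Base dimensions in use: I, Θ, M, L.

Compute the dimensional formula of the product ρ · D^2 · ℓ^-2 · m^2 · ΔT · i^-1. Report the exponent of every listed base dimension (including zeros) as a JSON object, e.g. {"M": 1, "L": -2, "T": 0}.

Dimensional matrix (I×Θ×M×L by ρ×D×ℓ×m×ΔT×i):
  I: [ 0  0  0  0  0  1]
  Θ: [ 0  0  0  0  1  0]
  M: [ 1  0  0  1  0  0]
  L: [-3  1  1  0  0  0]
  [I]: (1)·0+(2)·0+(-2)·0+(2)·0+(1)·0+(-1)·1 = -1
  [Θ]: (1)·0+(2)·0+(-2)·0+(2)·0+(1)·1+(-1)·0 = 1
  [M]: (1)·1+(2)·0+(-2)·0+(2)·1+(1)·0+(-1)·0 = 3
  [L]: (1)·-3+(2)·1+(-2)·1+(2)·0+(1)·0+(-1)·0 = -3
⇒ I^-1 Θ M^3 L^-3

{"I": -1, "Θ": 1, "M": 3, "L": -3}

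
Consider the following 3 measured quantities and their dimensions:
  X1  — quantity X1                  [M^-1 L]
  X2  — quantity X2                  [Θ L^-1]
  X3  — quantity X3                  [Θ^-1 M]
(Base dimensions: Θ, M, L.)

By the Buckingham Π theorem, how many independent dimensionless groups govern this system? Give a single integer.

1

Write exponents as rows Θ,M,L / cols X1,X2,X3:
  Θ: [ 0  1 -1]
  M: [-1  0  1]
  L: [ 1 -1  0]
Echelon form has 2 nonzero rows (pivots: X1,X2)
Π count = n − r = 3 − 2 = 1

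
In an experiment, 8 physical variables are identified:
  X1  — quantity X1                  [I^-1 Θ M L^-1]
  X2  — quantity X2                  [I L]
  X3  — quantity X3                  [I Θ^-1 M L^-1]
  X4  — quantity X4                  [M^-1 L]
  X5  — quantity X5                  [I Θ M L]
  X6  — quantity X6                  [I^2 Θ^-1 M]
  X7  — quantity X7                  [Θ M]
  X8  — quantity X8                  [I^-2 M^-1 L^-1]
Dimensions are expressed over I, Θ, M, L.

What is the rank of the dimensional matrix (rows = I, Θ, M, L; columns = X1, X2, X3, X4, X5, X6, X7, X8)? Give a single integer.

Exponent matrix [I,Θ,M,L] × [X1,X2,X3,X4,X5,X6,X7,X8]:
  I: [-1  1  1  0  1  2  0 -2]
  Θ: [ 1  0 -1  0  1 -1  1  0]
  M: [ 1  0  1 -1  1  1  1 -1]
  L: [-1  1 -1  1  1  0  0 -1]
RREF → pivots at {X1,X2,X3} ⇒ r = 3

3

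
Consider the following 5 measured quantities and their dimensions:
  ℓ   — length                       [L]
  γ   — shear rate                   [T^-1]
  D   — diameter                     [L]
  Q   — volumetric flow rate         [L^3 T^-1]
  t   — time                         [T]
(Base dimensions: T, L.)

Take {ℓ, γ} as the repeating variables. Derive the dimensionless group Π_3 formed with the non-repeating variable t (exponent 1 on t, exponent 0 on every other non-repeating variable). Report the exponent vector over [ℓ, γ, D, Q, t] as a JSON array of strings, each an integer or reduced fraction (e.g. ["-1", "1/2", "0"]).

["0", "1", "0", "0", "1"]

Dimensional matrix (T×L by ℓ×γ×D×Q×t):
  T: [ 0 -1  0 -1  1]
  L: [ 1  0  1  3  0]
Row reduction gives pivot columns ℓ,γ; rank = 2
Pivot set = {ℓ,γ}, free = {D,Q,t}
RREF:
  r0: [   1    0    1    3    0]
  r1: [   0    1    0    1   -1]
Fix exponent of t at 1, D at 0, Q at 0; solve each RREF row for its pivot's exponent:
  r0: exp(ℓ) + (0)·1 = 0 ⇒ exp(ℓ) = 0
  r1: exp(γ) + (-1)·1 = 0 ⇒ exp(γ) = 1
Π_3 = γ · t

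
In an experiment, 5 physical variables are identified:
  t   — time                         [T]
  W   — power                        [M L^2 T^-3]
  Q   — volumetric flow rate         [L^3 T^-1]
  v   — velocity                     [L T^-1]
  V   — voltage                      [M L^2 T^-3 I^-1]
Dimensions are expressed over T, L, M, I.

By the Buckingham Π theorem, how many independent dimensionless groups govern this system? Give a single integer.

Dimensional matrix (T×L×M×I by t×W×Q×v×V):
  T: [ 1 -3 -1 -1 -3]
  L: [ 0  2  3  1  2]
  M: [ 0  1  0  0  1]
  I: [ 0  0  0  0 -1]
Echelon form has 4 nonzero rows (pivots: t,W,Q,V)
5 vars − rank 4 = 1 Π group

1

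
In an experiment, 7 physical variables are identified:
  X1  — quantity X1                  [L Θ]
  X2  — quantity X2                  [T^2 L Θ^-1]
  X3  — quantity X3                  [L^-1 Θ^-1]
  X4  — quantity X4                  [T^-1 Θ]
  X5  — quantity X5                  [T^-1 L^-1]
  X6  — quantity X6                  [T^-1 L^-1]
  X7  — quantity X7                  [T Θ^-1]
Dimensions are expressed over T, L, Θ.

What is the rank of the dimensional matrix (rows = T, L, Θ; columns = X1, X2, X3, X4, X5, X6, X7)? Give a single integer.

Dimensional matrix (T×L×Θ by X1×X2×X3×X4×X5×X6×X7):
  T: [ 0  2  0 -1 -1 -1  1]
  L: [ 1  1 -1  0 -1 -1  0]
  Θ: [ 1 -1 -1  1  0  0 -1]
RREF → pivots at {X1,X2} ⇒ r = 2

2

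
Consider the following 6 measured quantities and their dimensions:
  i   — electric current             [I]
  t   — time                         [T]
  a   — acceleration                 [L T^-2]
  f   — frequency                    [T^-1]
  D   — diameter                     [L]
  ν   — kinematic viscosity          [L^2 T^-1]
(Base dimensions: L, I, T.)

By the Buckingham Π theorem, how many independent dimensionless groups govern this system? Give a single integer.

3

Write exponents as rows L,I,T / cols i,t,a,f,D,ν:
  L: [ 0  0  1  0  1  2]
  I: [ 1  0  0  0  0  0]
  T: [ 0  1 -2 -1  0 -1]
Row reduction gives pivot columns i,t,a; rank = 3
n=6, r=3 ⇒ 3 dimensionless groups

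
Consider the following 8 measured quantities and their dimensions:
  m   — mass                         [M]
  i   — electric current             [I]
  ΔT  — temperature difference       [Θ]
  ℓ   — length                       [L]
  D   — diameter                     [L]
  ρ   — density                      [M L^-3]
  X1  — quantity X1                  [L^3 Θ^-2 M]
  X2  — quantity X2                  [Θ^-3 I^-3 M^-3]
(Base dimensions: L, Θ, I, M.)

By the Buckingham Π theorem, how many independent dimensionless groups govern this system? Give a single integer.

4

Exponent matrix [L,Θ,I,M] × [m,i,ΔT,ℓ,D,ρ,X1,X2]:
  L: [ 0  0  0  1  1 -3  3  0]
  Θ: [ 0  0  1  0  0  0 -2 -3]
  I: [ 0  1  0  0  0  0  0 -3]
  M: [ 1  0  0  0  0  1  1 -3]
Echelon form has 4 nonzero rows (pivots: m,i,ΔT,ℓ)
8 vars − rank 4 = 4 Π groups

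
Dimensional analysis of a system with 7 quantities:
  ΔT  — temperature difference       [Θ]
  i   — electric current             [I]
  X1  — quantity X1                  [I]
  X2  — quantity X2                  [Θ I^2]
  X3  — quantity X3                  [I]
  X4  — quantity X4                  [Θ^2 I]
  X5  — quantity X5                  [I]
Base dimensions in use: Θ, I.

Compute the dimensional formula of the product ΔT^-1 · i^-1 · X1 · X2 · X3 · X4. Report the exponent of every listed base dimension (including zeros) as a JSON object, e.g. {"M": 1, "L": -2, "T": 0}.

Dimensional matrix (Θ×I by ΔT×i×X1×X2×X3×X4×X5):
  Θ: [ 1  0  0  1  0  2  0]
  I: [ 0  1  1  2  1  1  1]
  [Θ]: (-1)·1+(-1)·0+(1)·0+(1)·1+(1)·0+(1)·2 = 2
  [I]: (-1)·0+(-1)·1+(1)·1+(1)·2+(1)·1+(1)·1 = 4
⇒ Θ^2 I^4

{"Θ": 2, "I": 4}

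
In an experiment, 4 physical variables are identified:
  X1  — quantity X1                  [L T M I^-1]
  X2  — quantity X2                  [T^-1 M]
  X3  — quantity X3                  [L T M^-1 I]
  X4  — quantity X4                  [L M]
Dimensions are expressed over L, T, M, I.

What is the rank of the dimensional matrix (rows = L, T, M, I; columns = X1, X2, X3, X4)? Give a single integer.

Write exponents as rows L,T,M,I / cols X1,X2,X3,X4:
  L: [ 1  0  1  1]
  T: [ 1 -1  1  0]
  M: [ 1  1 -1  1]
  I: [-1  0  1  0]
Echelon form has 3 nonzero rows (pivots: X1,X2,X3)

3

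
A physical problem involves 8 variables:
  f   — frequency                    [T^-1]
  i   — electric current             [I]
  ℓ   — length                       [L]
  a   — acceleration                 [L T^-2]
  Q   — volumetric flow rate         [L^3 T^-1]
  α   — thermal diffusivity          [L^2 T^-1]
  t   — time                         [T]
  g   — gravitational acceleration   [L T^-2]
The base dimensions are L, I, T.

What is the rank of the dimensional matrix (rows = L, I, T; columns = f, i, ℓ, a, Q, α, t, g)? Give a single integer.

Dimensional matrix (L×I×T by f×i×ℓ×a×Q×α×t×g):
  L: [ 0  0  1  1  3  2  0  1]
  I: [ 0  1  0  0  0  0  0  0]
  T: [-1  0  0 -2 -1 -1  1 -2]
RREF → pivots at {f,i,ℓ} ⇒ r = 3

3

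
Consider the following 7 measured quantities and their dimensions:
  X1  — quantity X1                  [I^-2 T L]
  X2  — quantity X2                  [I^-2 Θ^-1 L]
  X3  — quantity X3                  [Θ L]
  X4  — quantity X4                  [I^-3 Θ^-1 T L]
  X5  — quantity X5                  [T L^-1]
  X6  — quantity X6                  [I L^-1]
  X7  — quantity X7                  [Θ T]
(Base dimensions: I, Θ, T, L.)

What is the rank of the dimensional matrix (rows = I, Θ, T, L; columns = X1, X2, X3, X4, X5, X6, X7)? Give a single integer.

Write exponents as rows I,Θ,T,L / cols X1,X2,X3,X4,X5,X6,X7:
  I: [-2 -2  0 -3  0  1  0]
  Θ: [ 0 -1  1 -1  0  0  1]
  T: [ 1  0  0  1  1  0  1]
  L: [ 1  1  1  1 -1 -1  0]
Row reduction gives pivot columns X1,X2,X3; rank = 3

3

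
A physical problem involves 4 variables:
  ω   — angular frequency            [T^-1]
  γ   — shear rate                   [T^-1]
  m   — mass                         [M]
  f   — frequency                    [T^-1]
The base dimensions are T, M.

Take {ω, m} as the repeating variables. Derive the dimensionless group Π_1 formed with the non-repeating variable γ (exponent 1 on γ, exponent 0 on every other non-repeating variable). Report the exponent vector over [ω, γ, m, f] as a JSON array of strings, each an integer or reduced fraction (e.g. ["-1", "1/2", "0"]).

["-1", "1", "0", "0"]

Exponent matrix [T,M] × [ω,γ,m,f]:
  T: [-1 -1  0 -1]
  M: [ 0  0  1  0]
Echelon form has 2 nonzero rows (pivots: ω,m)
Pivot set = {ω,m}, free = {γ,f}
RREF:
  r0: [   1    1    0    1]
  r1: [   0    0    1    0]
Fix exponent of γ at 1, f at 0; solve each RREF row for its pivot's exponent:
  r0: exp(ω) + (1)·1 = 0 ⇒ exp(ω) = -1
  r1: exp(m) + (0)·1 = 0 ⇒ exp(m) = 0
Π_1 = ω^-1 · γ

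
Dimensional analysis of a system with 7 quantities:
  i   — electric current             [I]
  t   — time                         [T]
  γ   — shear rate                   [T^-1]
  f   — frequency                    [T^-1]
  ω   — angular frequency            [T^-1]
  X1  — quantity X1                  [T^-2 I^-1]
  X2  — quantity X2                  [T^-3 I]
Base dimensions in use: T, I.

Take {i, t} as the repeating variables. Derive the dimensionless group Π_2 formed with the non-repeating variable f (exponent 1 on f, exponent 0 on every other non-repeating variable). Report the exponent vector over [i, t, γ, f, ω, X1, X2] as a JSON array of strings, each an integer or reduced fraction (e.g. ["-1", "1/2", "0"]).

["0", "1", "0", "1", "0", "0", "0"]

Write exponents as rows T,I / cols i,t,γ,f,ω,X1,X2:
  T: [ 0  1 -1 -1 -1 -2 -3]
  I: [ 1  0  0  0  0 -1  1]
RREF → pivots at {i,t} ⇒ r = 2
Repeat: i,t; free: γ,f,ω,X1,X2
RREF:
  r0: [   1    0    0    0    0   -1    1]
  r1: [   0    1   -1   -1   -1   -2   -3]
Fix exponent of f at 1, γ at 0, ω at 0, X1 at 0, X2 at 0; solve each RREF row for its pivot's exponent:
  r0: exp(i) + (0)·1 = 0 ⇒ exp(i) = 0
  r1: exp(t) + (-1)·1 = 0 ⇒ exp(t) = 1
Π_2 = t · f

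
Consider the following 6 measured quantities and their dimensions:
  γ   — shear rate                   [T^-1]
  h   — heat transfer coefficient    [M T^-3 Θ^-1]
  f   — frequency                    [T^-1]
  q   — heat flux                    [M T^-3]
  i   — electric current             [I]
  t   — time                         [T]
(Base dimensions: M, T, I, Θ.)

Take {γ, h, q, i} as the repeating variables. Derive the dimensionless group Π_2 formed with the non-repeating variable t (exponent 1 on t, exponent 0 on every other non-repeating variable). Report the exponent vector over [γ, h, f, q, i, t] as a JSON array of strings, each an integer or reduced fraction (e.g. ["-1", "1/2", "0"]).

Dimensional matrix (M×T×I×Θ by γ×h×f×q×i×t):
  M: [ 0  1  0  1  0  0]
  T: [-1 -3 -1 -3  0  1]
  I: [ 0  0  0  0  1  0]
  Θ: [ 0 -1  0  0  0  0]
Echelon form has 4 nonzero rows (pivots: γ,h,q,i)
Repeat: γ,h,q,i; free: f,t
RREF:
  r0: [   1    0    1    0    0   -1]
  r1: [   0    1    0    0    0    0]
  r2: [   0    0    0    1    0    0]
  r3: [   0    0    0    0    1    0]
Fix exponent of t at 1, f at 0; solve each RREF row for its pivot's exponent:
  r0: exp(γ) + (-1)·1 = 0 ⇒ exp(γ) = 1
  r1: exp(h) + (0)·1 = 0 ⇒ exp(h) = 0
  r2: exp(q) + (0)·1 = 0 ⇒ exp(q) = 0
  r3: exp(i) + (0)·1 = 0 ⇒ exp(i) = 0
Π_2 = γ · t

["1", "0", "0", "0", "0", "1"]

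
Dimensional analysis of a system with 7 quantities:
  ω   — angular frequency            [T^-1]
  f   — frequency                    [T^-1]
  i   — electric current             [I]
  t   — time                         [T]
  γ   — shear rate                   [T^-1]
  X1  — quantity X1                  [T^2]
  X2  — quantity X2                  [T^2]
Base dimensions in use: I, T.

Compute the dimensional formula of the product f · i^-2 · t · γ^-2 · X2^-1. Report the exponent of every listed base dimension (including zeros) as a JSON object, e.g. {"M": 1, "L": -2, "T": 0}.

{"I": -2, "T": 0}

Write exponents as rows I,T / cols ω,f,i,t,γ,X1,X2:
  I: [ 0  0  1  0  0  0  0]
  T: [-1 -1  0  1 -1  2  2]
  [I]: (1)·0+(-2)·1+(1)·0+(-2)·0+(-1)·0 = -2
  [T]: (1)·-1+(-2)·0+(1)·1+(-2)·-1+(-1)·2 = 0
⇒ I^-2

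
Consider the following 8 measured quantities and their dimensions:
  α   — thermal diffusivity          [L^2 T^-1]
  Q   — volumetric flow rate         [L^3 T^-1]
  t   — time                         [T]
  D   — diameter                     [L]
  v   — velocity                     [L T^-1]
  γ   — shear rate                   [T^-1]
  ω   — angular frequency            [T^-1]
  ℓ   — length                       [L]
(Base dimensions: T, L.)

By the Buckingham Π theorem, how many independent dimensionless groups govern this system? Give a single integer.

6

Dimensional matrix (T×L by α×Q×t×D×v×γ×ω×ℓ):
  T: [-1 -1  1  0 -1 -1 -1  0]
  L: [ 2  3  0  1  1  0  0  1]
RREF → pivots at {α,Q} ⇒ r = 2
8 vars − rank 2 = 6 Π groups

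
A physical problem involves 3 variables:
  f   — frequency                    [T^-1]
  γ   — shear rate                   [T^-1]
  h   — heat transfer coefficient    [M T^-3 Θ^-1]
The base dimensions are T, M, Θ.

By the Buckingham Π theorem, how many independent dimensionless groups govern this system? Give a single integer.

Exponent matrix [T,M,Θ] × [f,γ,h]:
  T: [-1 -1 -3]
  M: [ 0  0  1]
  Θ: [ 0  0 -1]
Row reduction gives pivot columns f,h; rank = 2
3 vars − rank 2 = 1 Π group

1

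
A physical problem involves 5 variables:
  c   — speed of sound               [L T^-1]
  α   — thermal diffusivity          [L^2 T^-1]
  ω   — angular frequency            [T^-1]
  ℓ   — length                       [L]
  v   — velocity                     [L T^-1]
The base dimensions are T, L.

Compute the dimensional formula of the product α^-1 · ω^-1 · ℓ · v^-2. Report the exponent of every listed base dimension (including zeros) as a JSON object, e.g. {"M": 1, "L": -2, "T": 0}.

Exponent matrix [T,L] × [c,α,ω,ℓ,v]:
  T: [-1 -1 -1  0 -1]
  L: [ 1  2  0  1  1]
  [T]: (-1)·-1+(-1)·-1+(1)·0+(-2)·-1 = 4
  [L]: (-1)·2+(-1)·0+(1)·1+(-2)·1 = -3
⇒ T^4 L^-3

{"T": 4, "L": -3}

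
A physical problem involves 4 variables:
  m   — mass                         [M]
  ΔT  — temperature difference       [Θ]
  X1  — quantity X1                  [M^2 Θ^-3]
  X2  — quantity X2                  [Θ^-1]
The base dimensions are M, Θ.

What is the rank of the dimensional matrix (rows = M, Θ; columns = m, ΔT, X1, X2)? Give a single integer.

Exponent matrix [M,Θ] × [m,ΔT,X1,X2]:
  M: [ 1  0  2  0]
  Θ: [ 0  1 -3 -1]
Row reduction gives pivot columns m,ΔT; rank = 2

2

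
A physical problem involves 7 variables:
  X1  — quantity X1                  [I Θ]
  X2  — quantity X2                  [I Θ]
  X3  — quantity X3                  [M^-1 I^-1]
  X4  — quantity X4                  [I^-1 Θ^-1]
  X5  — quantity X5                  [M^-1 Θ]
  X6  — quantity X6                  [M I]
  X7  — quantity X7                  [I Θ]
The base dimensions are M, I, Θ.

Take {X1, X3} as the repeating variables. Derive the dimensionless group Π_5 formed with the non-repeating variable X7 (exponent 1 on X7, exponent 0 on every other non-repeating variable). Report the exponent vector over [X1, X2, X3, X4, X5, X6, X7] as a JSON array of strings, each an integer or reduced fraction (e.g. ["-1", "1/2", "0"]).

["-1", "0", "0", "0", "0", "0", "1"]

Dimensional matrix (M×I×Θ by X1×X2×X3×X4×X5×X6×X7):
  M: [ 0  0 -1  0 -1  1  0]
  I: [ 1  1 -1 -1  0  1  1]
  Θ: [ 1  1  0 -1  1  0  1]
RREF → pivots at {X1,X3} ⇒ r = 2
Repeat: X1,X3; free: X2,X4,X5,X6,X7
RREF:
  r0: [   1    1    0   -1    1    0    1]
  r1: [   0    0    1    0    1   -1    0]
  r2: [   0    0    0    0    0    0    0]
Fix exponent of X7 at 1, X2 at 0, X4 at 0, X5 at 0, X6 at 0; solve each RREF row for its pivot's exponent:
  r0: exp(X1) + (1)·1 = 0 ⇒ exp(X1) = -1
  r1: exp(X3) + (0)·1 = 0 ⇒ exp(X3) = 0
Π_5 = X1^-1 · X7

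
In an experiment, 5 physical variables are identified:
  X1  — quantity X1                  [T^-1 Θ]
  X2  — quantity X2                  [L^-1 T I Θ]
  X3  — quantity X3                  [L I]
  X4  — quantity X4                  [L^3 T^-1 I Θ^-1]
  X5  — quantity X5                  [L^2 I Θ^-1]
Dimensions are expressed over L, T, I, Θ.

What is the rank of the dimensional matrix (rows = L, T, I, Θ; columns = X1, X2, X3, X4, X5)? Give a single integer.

3

Exponent matrix [L,T,I,Θ] × [X1,X2,X3,X4,X5]:
  L: [ 0 -1  1  3  2]
  T: [-1  1  0 -1  0]
  I: [ 0  1  1  1  1]
  Θ: [ 1  1  0 -1 -1]
Echelon form has 3 nonzero rows (pivots: X1,X2,X3)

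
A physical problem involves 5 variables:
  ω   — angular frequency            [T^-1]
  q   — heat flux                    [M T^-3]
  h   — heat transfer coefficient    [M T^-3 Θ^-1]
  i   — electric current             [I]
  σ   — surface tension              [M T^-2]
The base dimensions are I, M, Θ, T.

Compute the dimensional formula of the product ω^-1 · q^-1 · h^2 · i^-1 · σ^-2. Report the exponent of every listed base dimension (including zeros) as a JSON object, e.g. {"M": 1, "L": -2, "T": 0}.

Write exponents as rows I,M,Θ,T / cols ω,q,h,i,σ:
  I: [ 0  0  0  1  0]
  M: [ 0  1  1  0  1]
  Θ: [ 0  0 -1  0  0]
  T: [-1 -3 -3  0 -2]
  [I]: (-1)·0+(-1)·0+(2)·0+(-1)·1+(-2)·0 = -1
  [M]: (-1)·0+(-1)·1+(2)·1+(-1)·0+(-2)·1 = -1
  [Θ]: (-1)·0+(-1)·0+(2)·-1+(-1)·0+(-2)·0 = -2
  [T]: (-1)·-1+(-1)·-3+(2)·-3+(-1)·0+(-2)·-2 = 2
⇒ I^-1 M^-1 Θ^-2 T^2

{"I": -1, "M": -1, "Θ": -2, "T": 2}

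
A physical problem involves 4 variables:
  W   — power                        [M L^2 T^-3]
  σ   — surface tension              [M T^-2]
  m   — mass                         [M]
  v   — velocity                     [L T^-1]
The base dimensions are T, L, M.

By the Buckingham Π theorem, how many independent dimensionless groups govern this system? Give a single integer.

1

Dimensional matrix (T×L×M by W×σ×m×v):
  T: [-3 -2  0 -1]
  L: [ 2  0  0  1]
  M: [ 1  1  1  0]
Row reduction gives pivot columns W,σ,m; rank = 3
n=4, r=3 ⇒ 1 dimensionless group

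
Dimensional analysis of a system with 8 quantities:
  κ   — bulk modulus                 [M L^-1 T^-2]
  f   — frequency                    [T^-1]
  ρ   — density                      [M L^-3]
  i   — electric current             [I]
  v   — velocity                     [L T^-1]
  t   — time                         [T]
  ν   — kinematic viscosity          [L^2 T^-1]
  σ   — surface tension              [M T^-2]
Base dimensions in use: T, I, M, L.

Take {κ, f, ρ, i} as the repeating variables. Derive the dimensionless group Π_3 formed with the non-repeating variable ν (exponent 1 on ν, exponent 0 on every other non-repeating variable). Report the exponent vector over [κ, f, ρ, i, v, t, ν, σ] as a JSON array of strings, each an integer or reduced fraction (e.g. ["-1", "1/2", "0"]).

Exponent matrix [T,I,M,L] × [κ,f,ρ,i,v,t,ν,σ]:
  T: [-2 -1  0  0 -1  1 -1 -2]
  I: [ 0  0  0  1  0  0  0  0]
  M: [ 1  0  1  0  0  0  0  1]
  L: [-1  0 -3  0  1  0  2  0]
Echelon form has 4 nonzero rows (pivots: κ,f,ρ,i)
Repeat: κ,f,ρ,i; free: v,t,ν,σ
RREF:
  r0: [   1    0    0    0  1/2    0    1  3/2]
  r1: [   0    1    0    0    0   -1   -1   -1]
  r2: [   0    0    1    0 -1/2    0   -1 -1/2]
  r3: [   0    0    0    1    0    0    0    0]
Fix exponent of ν at 1, v at 0, t at 0, σ at 0; solve each RREF row for its pivot's exponent:
  r0: exp(κ) + (1)·1 = 0 ⇒ exp(κ) = -1
  r1: exp(f) + (-1)·1 = 0 ⇒ exp(f) = 1
  r2: exp(ρ) + (-1)·1 = 0 ⇒ exp(ρ) = 1
  r3: exp(i) + (0)·1 = 0 ⇒ exp(i) = 0
Π_3 = κ^-1 · f · ρ · ν

["-1", "1", "1", "0", "0", "0", "1", "0"]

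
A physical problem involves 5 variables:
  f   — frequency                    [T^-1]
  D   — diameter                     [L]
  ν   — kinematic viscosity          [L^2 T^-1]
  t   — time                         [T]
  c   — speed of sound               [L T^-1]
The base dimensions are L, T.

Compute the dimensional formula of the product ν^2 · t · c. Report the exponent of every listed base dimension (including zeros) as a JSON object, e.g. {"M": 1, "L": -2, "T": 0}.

Dimensional matrix (L×T by f×D×ν×t×c):
  L: [ 0  1  2  0  1]
  T: [-1  0 -1  1 -1]
  [L]: (2)·2+(1)·0+(1)·1 = 5
  [T]: (2)·-1+(1)·1+(1)·-1 = -2
⇒ L^5 T^-2

{"L": 5, "T": -2}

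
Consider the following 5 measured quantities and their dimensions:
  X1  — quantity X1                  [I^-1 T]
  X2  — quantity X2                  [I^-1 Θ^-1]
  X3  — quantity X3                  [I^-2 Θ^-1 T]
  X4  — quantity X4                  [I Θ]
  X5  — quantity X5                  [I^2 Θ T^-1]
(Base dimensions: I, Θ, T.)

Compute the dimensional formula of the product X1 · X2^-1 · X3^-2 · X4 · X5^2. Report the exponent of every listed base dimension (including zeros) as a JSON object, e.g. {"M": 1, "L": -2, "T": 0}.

Exponent matrix [I,Θ,T] × [X1,X2,X3,X4,X5]:
  I: [-1 -1 -2  1  2]
  Θ: [ 0 -1 -1  1  1]
  T: [ 1  0  1  0 -1]
  [I]: (1)·-1+(-1)·-1+(-2)·-2+(1)·1+(2)·2 = 9
  [Θ]: (1)·0+(-1)·-1+(-2)·-1+(1)·1+(2)·1 = 6
  [T]: (1)·1+(-1)·0+(-2)·1+(1)·0+(2)·-1 = -3
⇒ I^9 Θ^6 T^-3

{"I": 9, "Θ": 6, "T": -3}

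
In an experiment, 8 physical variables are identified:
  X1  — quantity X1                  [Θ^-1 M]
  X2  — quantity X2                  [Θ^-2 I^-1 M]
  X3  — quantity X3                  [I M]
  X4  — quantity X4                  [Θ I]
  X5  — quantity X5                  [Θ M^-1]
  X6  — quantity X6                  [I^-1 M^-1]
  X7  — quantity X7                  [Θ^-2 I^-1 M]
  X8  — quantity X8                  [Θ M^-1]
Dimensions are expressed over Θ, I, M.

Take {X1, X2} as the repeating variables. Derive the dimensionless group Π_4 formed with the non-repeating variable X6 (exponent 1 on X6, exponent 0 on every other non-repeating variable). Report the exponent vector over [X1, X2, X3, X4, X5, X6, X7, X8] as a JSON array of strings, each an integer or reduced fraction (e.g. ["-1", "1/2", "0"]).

Exponent matrix [Θ,I,M] × [X1,X2,X3,X4,X5,X6,X7,X8]:
  Θ: [-1 -2  0  1  1  0 -2  1]
  I: [ 0 -1  1  1  0 -1 -1  0]
  M: [ 1  1  1  0 -1 -1  1 -1]
Row reduction gives pivot columns X1,X2; rank = 2
Pivot set = {X1,X2}, free = {X3,X4,X5,X6,X7,X8}
RREF:
  r0: [   1    0    2    1   -1   -2    0   -1]
  r1: [   0    1   -1   -1    0    1    1    0]
  r2: [   0    0    0    0    0    0    0    0]
Fix exponent of X6 at 1, X3 at 0, X4 at 0, X5 at 0, X7 at 0, X8 at 0; solve each RREF row for its pivot's exponent:
  r0: exp(X1) + (-2)·1 = 0 ⇒ exp(X1) = 2
  r1: exp(X2) + (1)·1 = 0 ⇒ exp(X2) = -1
Π_4 = X1^2 · X2^-1 · X6

["2", "-1", "0", "0", "0", "1", "0", "0"]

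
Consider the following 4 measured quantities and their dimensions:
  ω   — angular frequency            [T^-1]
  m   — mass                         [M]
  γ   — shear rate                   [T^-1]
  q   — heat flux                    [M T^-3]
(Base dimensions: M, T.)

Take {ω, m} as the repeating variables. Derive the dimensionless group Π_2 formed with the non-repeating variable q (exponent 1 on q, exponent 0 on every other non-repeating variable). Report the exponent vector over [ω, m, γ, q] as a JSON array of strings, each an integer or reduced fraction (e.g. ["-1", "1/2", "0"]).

["-3", "-1", "0", "1"]

Write exponents as rows M,T / cols ω,m,γ,q:
  M: [ 0  1  0  1]
  T: [-1  0 -1 -3]
Echelon form has 2 nonzero rows (pivots: ω,m)
Repeat: ω,m; free: γ,q
RREF:
  r0: [   1    0    1    3]
  r1: [   0    1    0    1]
Fix exponent of q at 1, γ at 0; solve each RREF row for its pivot's exponent:
  r0: exp(ω) + (3)·1 = 0 ⇒ exp(ω) = -3
  r1: exp(m) + (1)·1 = 0 ⇒ exp(m) = -1
Π_2 = ω^-3 · m^-1 · q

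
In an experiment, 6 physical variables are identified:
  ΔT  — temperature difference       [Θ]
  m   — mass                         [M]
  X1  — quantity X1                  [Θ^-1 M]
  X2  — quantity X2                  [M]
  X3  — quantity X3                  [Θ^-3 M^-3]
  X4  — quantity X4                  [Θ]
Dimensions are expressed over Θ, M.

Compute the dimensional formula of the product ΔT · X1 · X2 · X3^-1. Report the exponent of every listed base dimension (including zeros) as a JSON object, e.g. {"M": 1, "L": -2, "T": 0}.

{"Θ": 3, "M": 5}

Exponent matrix [Θ,M] × [ΔT,m,X1,X2,X3,X4]:
  Θ: [ 1  0 -1  0 -3  1]
  M: [ 0  1  1  1 -3  0]
  [Θ]: (1)·1+(1)·-1+(1)·0+(-1)·-3 = 3
  [M]: (1)·0+(1)·1+(1)·1+(-1)·-3 = 5
⇒ Θ^3 M^5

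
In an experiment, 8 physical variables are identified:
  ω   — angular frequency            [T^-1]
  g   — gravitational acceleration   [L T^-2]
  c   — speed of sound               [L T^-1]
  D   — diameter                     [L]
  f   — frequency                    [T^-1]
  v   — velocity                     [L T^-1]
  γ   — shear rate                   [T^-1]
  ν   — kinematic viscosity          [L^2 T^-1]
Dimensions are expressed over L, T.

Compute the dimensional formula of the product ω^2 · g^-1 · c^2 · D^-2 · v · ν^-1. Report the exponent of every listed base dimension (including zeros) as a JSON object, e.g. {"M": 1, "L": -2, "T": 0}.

{"L": -2, "T": -2}

Write exponents as rows L,T / cols ω,g,c,D,f,v,γ,ν:
  L: [ 0  1  1  1  0  1  0  2]
  T: [-1 -2 -1  0 -1 -1 -1 -1]
  [L]: (2)·0+(-1)·1+(2)·1+(-2)·1+(1)·1+(-1)·2 = -2
  [T]: (2)·-1+(-1)·-2+(2)·-1+(-2)·0+(1)·-1+(-1)·-1 = -2
⇒ L^-2 T^-2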